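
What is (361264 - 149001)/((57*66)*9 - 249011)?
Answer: -212263/215153 ≈ -0.98657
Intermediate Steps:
(361264 - 149001)/((57*66)*9 - 249011) = 212263/(3762*9 - 249011) = 212263/(33858 - 249011) = 212263/(-215153) = 212263*(-1/215153) = -212263/215153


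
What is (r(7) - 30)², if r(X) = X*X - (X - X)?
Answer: 361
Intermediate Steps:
r(X) = X² (r(X) = X² - 1*0 = X² + 0 = X²)
(r(7) - 30)² = (7² - 30)² = (49 - 30)² = 19² = 361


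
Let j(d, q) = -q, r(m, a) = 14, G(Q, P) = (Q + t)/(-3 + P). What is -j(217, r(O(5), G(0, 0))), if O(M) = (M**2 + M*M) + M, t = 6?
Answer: 14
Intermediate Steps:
O(M) = M + 2*M**2 (O(M) = (M**2 + M**2) + M = 2*M**2 + M = M + 2*M**2)
G(Q, P) = (6 + Q)/(-3 + P) (G(Q, P) = (Q + 6)/(-3 + P) = (6 + Q)/(-3 + P))
-j(217, r(O(5), G(0, 0))) = -(-1)*14 = -1*(-14) = 14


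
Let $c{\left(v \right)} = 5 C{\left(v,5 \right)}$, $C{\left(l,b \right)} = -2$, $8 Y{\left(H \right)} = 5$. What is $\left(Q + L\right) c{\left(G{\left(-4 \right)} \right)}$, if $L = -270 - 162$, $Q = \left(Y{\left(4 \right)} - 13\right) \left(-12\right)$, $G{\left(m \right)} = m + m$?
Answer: $2835$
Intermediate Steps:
$Y{\left(H \right)} = \frac{5}{8}$ ($Y{\left(H \right)} = \frac{1}{8} \cdot 5 = \frac{5}{8}$)
$G{\left(m \right)} = 2 m$
$c{\left(v \right)} = -10$ ($c{\left(v \right)} = 5 \left(-2\right) = -10$)
$Q = \frac{297}{2}$ ($Q = \left(\frac{5}{8} - 13\right) \left(-12\right) = \left(- \frac{99}{8}\right) \left(-12\right) = \frac{297}{2} \approx 148.5$)
$L = -432$
$\left(Q + L\right) c{\left(G{\left(-4 \right)} \right)} = \left(\frac{297}{2} - 432\right) \left(-10\right) = \left(- \frac{567}{2}\right) \left(-10\right) = 2835$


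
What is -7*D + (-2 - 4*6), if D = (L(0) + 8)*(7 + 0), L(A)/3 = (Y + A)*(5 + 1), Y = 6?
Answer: -5710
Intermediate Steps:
L(A) = 108 + 18*A (L(A) = 3*((6 + A)*(5 + 1)) = 3*((6 + A)*6) = 3*(36 + 6*A) = 108 + 18*A)
D = 812 (D = ((108 + 18*0) + 8)*(7 + 0) = ((108 + 0) + 8)*7 = (108 + 8)*7 = 116*7 = 812)
-7*D + (-2 - 4*6) = -7*812 + (-2 - 4*6) = -5684 + (-2 - 24) = -5684 - 26 = -5710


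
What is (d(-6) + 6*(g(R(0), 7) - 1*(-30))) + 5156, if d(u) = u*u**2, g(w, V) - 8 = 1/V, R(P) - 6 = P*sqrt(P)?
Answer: 36182/7 ≈ 5168.9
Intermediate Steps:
R(P) = 6 + P**(3/2) (R(P) = 6 + P*sqrt(P) = 6 + P**(3/2))
g(w, V) = 8 + 1/V
d(u) = u**3
(d(-6) + 6*(g(R(0), 7) - 1*(-30))) + 5156 = ((-6)**3 + 6*((8 + 1/7) - 1*(-30))) + 5156 = (-216 + 6*((8 + 1/7) + 30)) + 5156 = (-216 + 6*(57/7 + 30)) + 5156 = (-216 + 6*(267/7)) + 5156 = (-216 + 1602/7) + 5156 = 90/7 + 5156 = 36182/7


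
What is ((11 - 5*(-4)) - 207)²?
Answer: 30976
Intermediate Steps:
((11 - 5*(-4)) - 207)² = ((11 + 20) - 207)² = (31 - 207)² = (-176)² = 30976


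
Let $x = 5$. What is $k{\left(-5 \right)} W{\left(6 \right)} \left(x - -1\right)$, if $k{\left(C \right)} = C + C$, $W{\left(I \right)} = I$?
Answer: $-360$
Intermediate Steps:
$k{\left(C \right)} = 2 C$
$k{\left(-5 \right)} W{\left(6 \right)} \left(x - -1\right) = 2 \left(-5\right) 6 \left(5 - -1\right) = \left(-10\right) 6 \left(5 + \left(-4 + 5\right)\right) = - 60 \left(5 + 1\right) = \left(-60\right) 6 = -360$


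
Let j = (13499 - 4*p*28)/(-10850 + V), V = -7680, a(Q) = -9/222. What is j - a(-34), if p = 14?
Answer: -206826/342805 ≈ -0.60333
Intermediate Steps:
a(Q) = -3/74 (a(Q) = -9*1/222 = -3/74)
j = -11931/18530 (j = (13499 - 4*14*28)/(-10850 - 7680) = (13499 - 56*28)/(-18530) = (13499 - 1568)*(-1/18530) = 11931*(-1/18530) = -11931/18530 ≈ -0.64388)
j - a(-34) = -11931/18530 - 1*(-3/74) = -11931/18530 + 3/74 = -206826/342805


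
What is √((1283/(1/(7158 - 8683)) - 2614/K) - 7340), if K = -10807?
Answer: 3*I*√25485339725593/10807 ≈ 1401.4*I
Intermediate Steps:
√((1283/(1/(7158 - 8683)) - 2614/K) - 7340) = √((1283/(1/(7158 - 8683)) - 2614/(-10807)) - 7340) = √((1283/(1/(-1525)) - 2614*(-1/10807)) - 7340) = √((1283/(-1/1525) + 2614/10807) - 7340) = √((1283*(-1525) + 2614/10807) - 7340) = √((-1956575 + 2614/10807) - 7340) = √(-21144703411/10807 - 7340) = √(-21224026791/10807) = 3*I*√25485339725593/10807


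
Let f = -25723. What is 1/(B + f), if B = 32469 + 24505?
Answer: 1/31251 ≈ 3.1999e-5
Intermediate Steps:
B = 56974
1/(B + f) = 1/(56974 - 25723) = 1/31251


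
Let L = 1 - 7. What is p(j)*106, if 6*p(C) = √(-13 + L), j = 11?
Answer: 53*I*√19/3 ≈ 77.007*I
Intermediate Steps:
L = -6
p(C) = I*√19/6 (p(C) = √(-13 - 6)/6 = √(-19)/6 = (I*√19)/6 = I*√19/6)
p(j)*106 = (I*√19/6)*106 = 53*I*√19/3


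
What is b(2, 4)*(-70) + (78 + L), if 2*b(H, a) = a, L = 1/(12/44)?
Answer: -175/3 ≈ -58.333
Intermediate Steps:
L = 11/3 (L = 1/(12*(1/44)) = 1/(3/11) = 11/3 ≈ 3.6667)
b(H, a) = a/2
b(2, 4)*(-70) + (78 + L) = ((½)*4)*(-70) + (78 + 11/3) = 2*(-70) + 245/3 = -140 + 245/3 = -175/3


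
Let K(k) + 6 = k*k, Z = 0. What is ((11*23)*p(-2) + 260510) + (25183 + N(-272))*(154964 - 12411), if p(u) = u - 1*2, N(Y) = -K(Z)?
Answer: 3591027015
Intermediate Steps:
K(k) = -6 + k² (K(k) = -6 + k*k = -6 + k²)
N(Y) = 6 (N(Y) = -(-6 + 0²) = -(-6 + 0) = -1*(-6) = 6)
p(u) = -2 + u (p(u) = u - 2 = -2 + u)
((11*23)*p(-2) + 260510) + (25183 + N(-272))*(154964 - 12411) = ((11*23)*(-2 - 2) + 260510) + (25183 + 6)*(154964 - 12411) = (253*(-4) + 260510) + 25189*142553 = (-1012 + 260510) + 3590767517 = 259498 + 3590767517 = 3591027015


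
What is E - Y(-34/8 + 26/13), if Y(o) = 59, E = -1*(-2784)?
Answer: 2725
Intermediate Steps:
E = 2784
E - Y(-34/8 + 26/13) = 2784 - 1*59 = 2784 - 59 = 2725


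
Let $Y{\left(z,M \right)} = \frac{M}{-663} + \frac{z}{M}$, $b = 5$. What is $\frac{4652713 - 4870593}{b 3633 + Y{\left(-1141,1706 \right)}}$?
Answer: $- \frac{246439274640}{20542364951} \approx -11.997$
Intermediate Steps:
$Y{\left(z,M \right)} = - \frac{M}{663} + \frac{z}{M}$ ($Y{\left(z,M \right)} = M \left(- \frac{1}{663}\right) + \frac{z}{M} = - \frac{M}{663} + \frac{z}{M}$)
$\frac{4652713 - 4870593}{b 3633 + Y{\left(-1141,1706 \right)}} = \frac{4652713 - 4870593}{5 \cdot 3633 - \left(\frac{1706}{663} + \frac{1141}{1706}\right)} = - \frac{217880}{18165 - \frac{3666919}{1131078}} = - \frac{217880}{\frac{20542364951}{1131078}} = \left(-217880\right) \frac{1131078}{20542364951} = - \frac{246439274640}{20542364951}$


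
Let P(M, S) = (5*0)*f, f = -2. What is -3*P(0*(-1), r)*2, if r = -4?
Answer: 0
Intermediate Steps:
P(M, S) = 0 (P(M, S) = (5*0)*(-2) = 0*(-2) = 0)
-3*P(0*(-1), r)*2 = -3*0*2 = 0*2 = 0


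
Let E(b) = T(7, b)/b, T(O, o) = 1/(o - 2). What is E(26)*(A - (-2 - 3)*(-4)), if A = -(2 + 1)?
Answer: -23/624 ≈ -0.036859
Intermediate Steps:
T(O, o) = 1/(-2 + o)
A = -3 (A = -1*3 = -3)
E(b) = 1/(b*(-2 + b)) (E(b) = 1/((-2 + b)*b) = 1/(b*(-2 + b)))
E(26)*(A - (-2 - 3)*(-4)) = (1/(26*(-2 + 26)))*(-3 - (-2 - 3)*(-4)) = ((1/26)/24)*(-3 - (-5)*(-4)) = ((1/26)*(1/24))*(-3 - 1*20) = (-3 - 20)/624 = (1/624)*(-23) = -23/624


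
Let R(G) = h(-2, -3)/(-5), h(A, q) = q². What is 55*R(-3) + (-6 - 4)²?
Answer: 1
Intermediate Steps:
R(G) = -9/5 (R(G) = (-3)²/(-5) = 9*(-⅕) = -9/5)
55*R(-3) + (-6 - 4)² = 55*(-9/5) + (-6 - 4)² = -99 + (-10)² = -99 + 100 = 1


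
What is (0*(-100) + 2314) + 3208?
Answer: 5522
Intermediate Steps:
(0*(-100) + 2314) + 3208 = (0 + 2314) + 3208 = 2314 + 3208 = 5522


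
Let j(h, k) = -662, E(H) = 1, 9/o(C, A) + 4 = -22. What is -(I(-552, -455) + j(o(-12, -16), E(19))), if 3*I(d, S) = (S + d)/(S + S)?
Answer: 1806253/2730 ≈ 661.63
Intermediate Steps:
o(C, A) = -9/26 (o(C, A) = 9/(-4 - 22) = 9/(-26) = 9*(-1/26) = -9/26)
I(d, S) = (S + d)/(6*S) (I(d, S) = ((S + d)/(S + S))/3 = ((S + d)/((2*S)))/3 = ((S + d)*(1/(2*S)))/3 = ((S + d)/(2*S))/3 = (S + d)/(6*S))
-(I(-552, -455) + j(o(-12, -16), E(19))) = -((⅙)*(-455 - 552)/(-455) - 662) = -((⅙)*(-1/455)*(-1007) - 662) = -(1007/2730 - 662) = -1*(-1806253/2730) = 1806253/2730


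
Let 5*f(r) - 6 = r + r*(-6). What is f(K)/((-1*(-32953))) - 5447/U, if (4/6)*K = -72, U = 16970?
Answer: -177641867/559212410 ≈ -0.31766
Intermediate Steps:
K = -108 (K = (3/2)*(-72) = -108)
f(r) = 6/5 - r (f(r) = 6/5 + (r + r*(-6))/5 = 6/5 + (r - 6*r)/5 = 6/5 + (-5*r)/5 = 6/5 - r)
f(K)/((-1*(-32953))) - 5447/U = (6/5 - 1*(-108))/((-1*(-32953))) - 5447/16970 = (6/5 + 108)/32953 - 5447*1/16970 = (546/5)*(1/32953) - 5447/16970 = 546/164765 - 5447/16970 = -177641867/559212410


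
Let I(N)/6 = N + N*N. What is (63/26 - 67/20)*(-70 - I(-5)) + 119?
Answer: 7673/26 ≈ 295.12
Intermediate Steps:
I(N) = 6*N + 6*N**2 (I(N) = 6*(N + N*N) = 6*(N + N**2) = 6*N + 6*N**2)
(63/26 - 67/20)*(-70 - I(-5)) + 119 = (63/26 - 67/20)*(-70 - 6*(-5)*(1 - 5)) + 119 = (63*(1/26) - 67*1/20)*(-70 - 6*(-5)*(-4)) + 119 = (63/26 - 67/20)*(-70 - 1*120) + 119 = -241*(-70 - 120)/260 + 119 = -241/260*(-190) + 119 = 4579/26 + 119 = 7673/26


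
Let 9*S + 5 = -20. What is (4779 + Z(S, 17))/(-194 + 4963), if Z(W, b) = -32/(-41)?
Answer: 195971/195529 ≈ 1.0023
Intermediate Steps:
S = -25/9 (S = -5/9 + (⅑)*(-20) = -5/9 - 20/9 = -25/9 ≈ -2.7778)
Z(W, b) = 32/41 (Z(W, b) = -32*(-1/41) = 32/41)
(4779 + Z(S, 17))/(-194 + 4963) = (4779 + 32/41)/(-194 + 4963) = (195971/41)/4769 = (195971/41)*(1/4769) = 195971/195529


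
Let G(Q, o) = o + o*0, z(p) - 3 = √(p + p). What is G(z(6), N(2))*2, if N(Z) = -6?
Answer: -12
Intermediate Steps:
z(p) = 3 + √2*√p (z(p) = 3 + √(p + p) = 3 + √(2*p) = 3 + √2*√p)
G(Q, o) = o (G(Q, o) = o + 0 = o)
G(z(6), N(2))*2 = -6*2 = -12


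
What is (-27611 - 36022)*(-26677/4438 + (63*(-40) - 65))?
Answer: 104529992733/634 ≈ 1.6487e+8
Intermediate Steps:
(-27611 - 36022)*(-26677/4438 + (63*(-40) - 65)) = -63633*(-26677*1/4438 + (-2520 - 65)) = -63633*(-3811/634 - 2585) = -63633*(-1642701/634) = 104529992733/634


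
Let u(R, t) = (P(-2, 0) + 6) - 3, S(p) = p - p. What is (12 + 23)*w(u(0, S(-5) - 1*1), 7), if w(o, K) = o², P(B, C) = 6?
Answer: 2835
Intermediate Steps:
S(p) = 0
u(R, t) = 9 (u(R, t) = (6 + 6) - 3 = 12 - 3 = 9)
(12 + 23)*w(u(0, S(-5) - 1*1), 7) = (12 + 23)*9² = 35*81 = 2835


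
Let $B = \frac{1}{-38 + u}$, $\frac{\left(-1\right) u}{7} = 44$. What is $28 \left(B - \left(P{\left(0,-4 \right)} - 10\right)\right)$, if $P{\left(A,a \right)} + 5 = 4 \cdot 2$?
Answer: $\frac{33894}{173} \approx 195.92$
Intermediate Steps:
$P{\left(A,a \right)} = 3$ ($P{\left(A,a \right)} = -5 + 4 \cdot 2 = -5 + 8 = 3$)
$u = -308$ ($u = \left(-7\right) 44 = -308$)
$B = - \frac{1}{346}$ ($B = \frac{1}{-38 - 308} = \frac{1}{-346} = - \frac{1}{346} \approx -0.0028902$)
$28 \left(B - \left(P{\left(0,-4 \right)} - 10\right)\right) = 28 \left(- \frac{1}{346} - \left(3 - 10\right)\right) = 28 \left(- \frac{1}{346} - -7\right) = 28 \left(- \frac{1}{346} + 7\right) = 28 \cdot \frac{2421}{346} = \frac{33894}{173}$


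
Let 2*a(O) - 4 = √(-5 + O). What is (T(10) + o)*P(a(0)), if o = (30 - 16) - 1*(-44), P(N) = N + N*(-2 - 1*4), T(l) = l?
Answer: -680 - 170*I*√5 ≈ -680.0 - 380.13*I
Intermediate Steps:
a(O) = 2 + √(-5 + O)/2
P(N) = -5*N (P(N) = N + N*(-2 - 4) = N + N*(-6) = N - 6*N = -5*N)
o = 58 (o = 14 + 44 = 58)
(T(10) + o)*P(a(0)) = (10 + 58)*(-5*(2 + √(-5 + 0)/2)) = 68*(-5*(2 + √(-5)/2)) = 68*(-5*(2 + (I*√5)/2)) = 68*(-5*(2 + I*√5/2)) = 68*(-10 - 5*I*√5/2) = -680 - 170*I*√5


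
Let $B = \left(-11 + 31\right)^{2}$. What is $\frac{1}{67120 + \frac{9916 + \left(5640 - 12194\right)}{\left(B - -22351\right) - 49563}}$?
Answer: $\frac{13406}{899809039} \approx 1.4899 \cdot 10^{-5}$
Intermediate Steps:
$B = 400$ ($B = 20^{2} = 400$)
$\frac{1}{67120 + \frac{9916 + \left(5640 - 12194\right)}{\left(B - -22351\right) - 49563}} = \frac{1}{67120 + \frac{9916 + \left(5640 - 12194\right)}{\left(400 - -22351\right) - 49563}} = \frac{1}{67120 + \frac{9916 - 6554}{\left(400 + 22351\right) - 49563}} = \frac{1}{67120 + \frac{3362}{22751 - 49563}} = \frac{1}{67120 + \frac{3362}{-26812}} = \frac{1}{67120 + 3362 \left(- \frac{1}{26812}\right)} = \frac{1}{67120 - \frac{1681}{13406}} = \frac{1}{\frac{899809039}{13406}} = \frac{13406}{899809039}$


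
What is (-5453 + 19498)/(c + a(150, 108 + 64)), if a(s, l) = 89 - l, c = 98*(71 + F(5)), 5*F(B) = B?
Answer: 14045/6973 ≈ 2.0142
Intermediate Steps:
F(B) = B/5
c = 7056 (c = 98*(71 + (⅕)*5) = 98*(71 + 1) = 98*72 = 7056)
(-5453 + 19498)/(c + a(150, 108 + 64)) = (-5453 + 19498)/(7056 + (89 - (108 + 64))) = 14045/(7056 + (89 - 1*172)) = 14045/(7056 + (89 - 172)) = 14045/(7056 - 83) = 14045/6973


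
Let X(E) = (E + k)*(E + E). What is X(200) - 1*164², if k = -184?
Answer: -20496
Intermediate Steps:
X(E) = 2*E*(-184 + E) (X(E) = (E - 184)*(E + E) = (-184 + E)*(2*E) = 2*E*(-184 + E))
X(200) - 1*164² = 2*200*(-184 + 200) - 1*164² = 2*200*16 - 1*26896 = 6400 - 26896 = -20496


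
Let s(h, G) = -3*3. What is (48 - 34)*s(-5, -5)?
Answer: -126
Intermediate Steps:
s(h, G) = -9
(48 - 34)*s(-5, -5) = (48 - 34)*(-9) = 14*(-9) = -126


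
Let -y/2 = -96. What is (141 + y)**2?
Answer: 110889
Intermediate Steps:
y = 192 (y = -2*(-96) = 192)
(141 + y)**2 = (141 + 192)**2 = 333**2 = 110889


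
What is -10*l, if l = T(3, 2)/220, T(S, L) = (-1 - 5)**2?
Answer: -18/11 ≈ -1.6364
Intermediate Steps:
T(S, L) = 36 (T(S, L) = (-6)**2 = 36)
l = 9/55 (l = 36/220 = 36*(1/220) = 9/55 ≈ 0.16364)
-10*l = -10*9/55 = -18/11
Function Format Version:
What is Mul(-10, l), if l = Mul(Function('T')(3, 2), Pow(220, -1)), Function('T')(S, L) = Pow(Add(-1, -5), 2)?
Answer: Rational(-18, 11) ≈ -1.6364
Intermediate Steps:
Function('T')(S, L) = 36 (Function('T')(S, L) = Pow(-6, 2) = 36)
l = Rational(9, 55) (l = Mul(36, Pow(220, -1)) = Mul(36, Rational(1, 220)) = Rational(9, 55) ≈ 0.16364)
Mul(-10, l) = Mul(-10, Rational(9, 55)) = Rational(-18, 11)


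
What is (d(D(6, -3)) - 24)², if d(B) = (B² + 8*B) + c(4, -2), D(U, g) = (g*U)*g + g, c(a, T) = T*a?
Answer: 8862529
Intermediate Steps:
D(U, g) = g + U*g² (D(U, g) = (U*g)*g + g = U*g² + g = g + U*g²)
d(B) = -8 + B² + 8*B (d(B) = (B² + 8*B) - 2*4 = (B² + 8*B) - 8 = -8 + B² + 8*B)
(d(D(6, -3)) - 24)² = ((-8 + (-3*(1 + 6*(-3)))² + 8*(-3*(1 + 6*(-3)))) - 24)² = ((-8 + (-3*(1 - 18))² + 8*(-3*(1 - 18))) - 24)² = ((-8 + (-3*(-17))² + 8*(-3*(-17))) - 24)² = ((-8 + 51² + 8*51) - 24)² = ((-8 + 2601 + 408) - 24)² = (3001 - 24)² = 2977² = 8862529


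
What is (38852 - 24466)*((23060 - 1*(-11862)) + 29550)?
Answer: 927494192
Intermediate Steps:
(38852 - 24466)*((23060 - 1*(-11862)) + 29550) = 14386*((23060 + 11862) + 29550) = 14386*(34922 + 29550) = 14386*64472 = 927494192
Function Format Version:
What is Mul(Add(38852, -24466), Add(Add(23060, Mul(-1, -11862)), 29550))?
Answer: 927494192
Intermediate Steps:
Mul(Add(38852, -24466), Add(Add(23060, Mul(-1, -11862)), 29550)) = Mul(14386, Add(Add(23060, 11862), 29550)) = Mul(14386, Add(34922, 29550)) = Mul(14386, 64472) = 927494192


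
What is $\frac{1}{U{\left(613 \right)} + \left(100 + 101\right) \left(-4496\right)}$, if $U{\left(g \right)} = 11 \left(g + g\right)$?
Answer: $- \frac{1}{890210} \approx -1.1233 \cdot 10^{-6}$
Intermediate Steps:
$U{\left(g \right)} = 22 g$ ($U{\left(g \right)} = 11 \cdot 2 g = 22 g$)
$\frac{1}{U{\left(613 \right)} + \left(100 + 101\right) \left(-4496\right)} = \frac{1}{22 \cdot 613 + \left(100 + 101\right) \left(-4496\right)} = \frac{1}{13486 + 201 \left(-4496\right)} = \frac{1}{13486 - 903696} = \frac{1}{-890210} = - \frac{1}{890210}$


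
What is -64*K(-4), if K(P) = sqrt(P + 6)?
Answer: -64*sqrt(2) ≈ -90.510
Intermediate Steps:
K(P) = sqrt(6 + P)
-64*K(-4) = -64*sqrt(6 - 4) = -64*sqrt(2)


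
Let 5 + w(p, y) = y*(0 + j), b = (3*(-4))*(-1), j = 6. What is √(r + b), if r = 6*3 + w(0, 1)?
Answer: √31 ≈ 5.5678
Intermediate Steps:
b = 12 (b = -12*(-1) = 12)
w(p, y) = -5 + 6*y (w(p, y) = -5 + y*(0 + 6) = -5 + y*6 = -5 + 6*y)
r = 19 (r = 6*3 + (-5 + 6*1) = 18 + (-5 + 6) = 18 + 1 = 19)
√(r + b) = √(19 + 12) = √31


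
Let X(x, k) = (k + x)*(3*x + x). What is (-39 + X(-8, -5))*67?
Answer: 25259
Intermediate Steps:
X(x, k) = 4*x*(k + x) (X(x, k) = (k + x)*(4*x) = 4*x*(k + x))
(-39 + X(-8, -5))*67 = (-39 + 4*(-8)*(-5 - 8))*67 = (-39 + 4*(-8)*(-13))*67 = (-39 + 416)*67 = 377*67 = 25259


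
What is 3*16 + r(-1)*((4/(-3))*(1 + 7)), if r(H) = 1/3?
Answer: 400/9 ≈ 44.444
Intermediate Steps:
r(H) = ⅓
3*16 + r(-1)*((4/(-3))*(1 + 7)) = 3*16 + ((4/(-3))*(1 + 7))/3 = 48 + ((4*(-⅓))*8)/3 = 48 + (-4/3*8)/3 = 48 + (⅓)*(-32/3) = 48 - 32/9 = 400/9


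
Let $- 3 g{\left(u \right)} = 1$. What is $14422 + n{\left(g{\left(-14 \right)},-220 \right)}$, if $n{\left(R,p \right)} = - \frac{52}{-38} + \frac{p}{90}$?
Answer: $\frac{2465978}{171} \approx 14421.0$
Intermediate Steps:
$g{\left(u \right)} = - \frac{1}{3}$ ($g{\left(u \right)} = \left(- \frac{1}{3}\right) 1 = - \frac{1}{3}$)
$n{\left(R,p \right)} = \frac{26}{19} + \frac{p}{90}$ ($n{\left(R,p \right)} = \left(-52\right) \left(- \frac{1}{38}\right) + p \frac{1}{90} = \frac{26}{19} + \frac{p}{90}$)
$14422 + n{\left(g{\left(-14 \right)},-220 \right)} = 14422 + \left(\frac{26}{19} + \frac{1}{90} \left(-220\right)\right) = 14422 + \left(\frac{26}{19} - \frac{22}{9}\right) = 14422 - \frac{184}{171} = \frac{2465978}{171}$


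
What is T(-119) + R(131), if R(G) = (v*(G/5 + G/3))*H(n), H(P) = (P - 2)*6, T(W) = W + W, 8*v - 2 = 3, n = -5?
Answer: -2072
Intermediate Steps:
v = 5/8 (v = 1/4 + (1/8)*3 = 1/4 + 3/8 = 5/8 ≈ 0.62500)
T(W) = 2*W
H(P) = -12 + 6*P (H(P) = (-2 + P)*6 = -12 + 6*P)
R(G) = -14*G (R(G) = (5*(G/5 + G/3)/8)*(-12 + 6*(-5)) = (5*(G*(1/5) + G*(1/3))/8)*(-12 - 30) = (5*(G/5 + G/3)/8)*(-42) = (5*(8*G/15)/8)*(-42) = (G/3)*(-42) = -14*G)
T(-119) + R(131) = 2*(-119) - 14*131 = -238 - 1834 = -2072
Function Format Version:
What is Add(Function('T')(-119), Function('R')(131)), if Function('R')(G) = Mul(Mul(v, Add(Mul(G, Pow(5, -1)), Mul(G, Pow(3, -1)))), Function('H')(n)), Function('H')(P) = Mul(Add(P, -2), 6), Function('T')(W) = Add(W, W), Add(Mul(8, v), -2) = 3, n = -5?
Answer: -2072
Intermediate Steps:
v = Rational(5, 8) (v = Add(Rational(1, 4), Mul(Rational(1, 8), 3)) = Add(Rational(1, 4), Rational(3, 8)) = Rational(5, 8) ≈ 0.62500)
Function('T')(W) = Mul(2, W)
Function('H')(P) = Add(-12, Mul(6, P)) (Function('H')(P) = Mul(Add(-2, P), 6) = Add(-12, Mul(6, P)))
Function('R')(G) = Mul(-14, G) (Function('R')(G) = Mul(Mul(Rational(5, 8), Add(Mul(G, Pow(5, -1)), Mul(G, Pow(3, -1)))), Add(-12, Mul(6, -5))) = Mul(Mul(Rational(5, 8), Add(Mul(G, Rational(1, 5)), Mul(G, Rational(1, 3)))), Add(-12, -30)) = Mul(Mul(Rational(5, 8), Add(Mul(Rational(1, 5), G), Mul(Rational(1, 3), G))), -42) = Mul(Mul(Rational(5, 8), Mul(Rational(8, 15), G)), -42) = Mul(Mul(Rational(1, 3), G), -42) = Mul(-14, G))
Add(Function('T')(-119), Function('R')(131)) = Add(Mul(2, -119), Mul(-14, 131)) = Add(-238, -1834) = -2072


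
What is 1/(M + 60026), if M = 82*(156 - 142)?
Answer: 1/61174 ≈ 1.6347e-5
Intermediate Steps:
M = 1148 (M = 82*14 = 1148)
1/(M + 60026) = 1/(1148 + 60026) = 1/61174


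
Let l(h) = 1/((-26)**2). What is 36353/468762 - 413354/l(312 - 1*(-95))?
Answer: -130984901841295/468762 ≈ -2.7943e+8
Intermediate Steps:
l(h) = 1/676
36353/468762 - 413354/l(312 - 1*(-95)) = 36353/468762 - 413354/1/676 = 36353*(1/468762) - 413354*676 = 36353/468762 - 279427304 = -130984901841295/468762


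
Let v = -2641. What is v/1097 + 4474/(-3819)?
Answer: -14993957/4189443 ≈ -3.5790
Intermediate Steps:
v/1097 + 4474/(-3819) = -2641/1097 + 4474/(-3819) = -2641*1/1097 + 4474*(-1/3819) = -2641/1097 - 4474/3819 = -14993957/4189443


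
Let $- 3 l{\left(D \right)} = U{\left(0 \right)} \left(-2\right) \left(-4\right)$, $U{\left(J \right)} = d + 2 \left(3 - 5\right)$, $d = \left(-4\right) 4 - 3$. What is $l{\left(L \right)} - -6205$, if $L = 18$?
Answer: $\frac{18799}{3} \approx 6266.3$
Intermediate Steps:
$d = -19$ ($d = -16 - 3 = -19$)
$U{\left(J \right)} = -23$ ($U{\left(J \right)} = -19 + 2 \left(3 - 5\right) = -19 + 2 \left(-2\right) = -19 - 4 = -23$)
$l{\left(D \right)} = \frac{184}{3}$ ($l{\left(D \right)} = - \frac{\left(-23\right) \left(-2\right) \left(-4\right)}{3} = - \frac{46 \left(-4\right)}{3} = \left(- \frac{1}{3}\right) \left(-184\right) = \frac{184}{3}$)
$l{\left(L \right)} - -6205 = \frac{184}{3} - -6205 = \frac{184}{3} + 6205 = \frac{18799}{3}$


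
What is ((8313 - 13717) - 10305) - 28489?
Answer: -44198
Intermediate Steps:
((8313 - 13717) - 10305) - 28489 = (-5404 - 10305) - 28489 = -15709 - 28489 = -44198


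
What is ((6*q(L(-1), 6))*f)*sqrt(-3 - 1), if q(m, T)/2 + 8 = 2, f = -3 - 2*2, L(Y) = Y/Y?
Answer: 1008*I ≈ 1008.0*I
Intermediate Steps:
L(Y) = 1
f = -7 (f = -3 - 4 = -7)
q(m, T) = -12 (q(m, T) = -16 + 2*2 = -16 + 4 = -12)
((6*q(L(-1), 6))*f)*sqrt(-3 - 1) = ((6*(-12))*(-7))*sqrt(-3 - 1) = (-72*(-7))*sqrt(-4) = 504*(2*I) = 1008*I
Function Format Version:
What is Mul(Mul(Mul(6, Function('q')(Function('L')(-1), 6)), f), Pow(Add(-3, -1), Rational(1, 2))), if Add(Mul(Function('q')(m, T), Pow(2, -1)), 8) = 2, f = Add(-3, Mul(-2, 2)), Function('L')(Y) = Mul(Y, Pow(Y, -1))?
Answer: Mul(1008, I) ≈ Mul(1008.0, I)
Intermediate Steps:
Function('L')(Y) = 1
f = -7 (f = Add(-3, -4) = -7)
Function('q')(m, T) = -12 (Function('q')(m, T) = Add(-16, Mul(2, 2)) = Add(-16, 4) = -12)
Mul(Mul(Mul(6, Function('q')(Function('L')(-1), 6)), f), Pow(Add(-3, -1), Rational(1, 2))) = Mul(Mul(Mul(6, -12), -7), Pow(Add(-3, -1), Rational(1, 2))) = Mul(Mul(-72, -7), Pow(-4, Rational(1, 2))) = Mul(504, Mul(2, I)) = Mul(1008, I)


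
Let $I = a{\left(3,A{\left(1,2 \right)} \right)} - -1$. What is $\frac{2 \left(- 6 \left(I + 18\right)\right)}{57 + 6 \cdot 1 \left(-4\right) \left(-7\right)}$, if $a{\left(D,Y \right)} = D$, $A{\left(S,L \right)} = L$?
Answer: $- \frac{88}{75} \approx -1.1733$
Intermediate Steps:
$I = 4$ ($I = 3 - -1 = 3 + 1 = 4$)
$\frac{2 \left(- 6 \left(I + 18\right)\right)}{57 + 6 \cdot 1 \left(-4\right) \left(-7\right)} = \frac{2 \left(- 6 \left(4 + 18\right)\right)}{57 + 6 \cdot 1 \left(-4\right) \left(-7\right)} = \frac{2 \left(\left(-6\right) 22\right)}{57 + 6 \left(\left(-4\right) \left(-7\right)\right)} = \frac{2 \left(-132\right)}{57 + 6 \cdot 28} = - \frac{264}{57 + 168} = - \frac{264}{225} = \left(-264\right) \frac{1}{225} = - \frac{88}{75}$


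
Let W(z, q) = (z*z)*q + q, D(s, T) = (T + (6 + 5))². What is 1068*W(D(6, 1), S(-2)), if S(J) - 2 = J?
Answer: 0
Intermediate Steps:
S(J) = 2 + J
D(s, T) = (11 + T)² (D(s, T) = (T + 11)² = (11 + T)²)
W(z, q) = q + q*z² (W(z, q) = z²*q + q = q*z² + q = q + q*z²)
1068*W(D(6, 1), S(-2)) = 1068*((2 - 2)*(1 + ((11 + 1)²)²)) = 1068*(0*(1 + (12²)²)) = 1068*(0*(1 + 144²)) = 1068*(0*(1 + 20736)) = 1068*(0*20737) = 1068*0 = 0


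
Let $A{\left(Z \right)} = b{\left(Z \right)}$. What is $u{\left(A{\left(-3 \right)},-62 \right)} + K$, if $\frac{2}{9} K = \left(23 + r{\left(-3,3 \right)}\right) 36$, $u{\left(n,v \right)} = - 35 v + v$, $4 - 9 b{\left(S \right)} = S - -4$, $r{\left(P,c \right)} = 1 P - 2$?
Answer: $5024$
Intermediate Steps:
$r{\left(P,c \right)} = -2 + P$ ($r{\left(P,c \right)} = P - 2 = -2 + P$)
$b{\left(S \right)} = - \frac{S}{9}$ ($b{\left(S \right)} = \frac{4}{9} - \frac{S - -4}{9} = \frac{4}{9} - \frac{S + 4}{9} = \frac{4}{9} - \frac{4 + S}{9} = \frac{4}{9} - \left(\frac{4}{9} + \frac{S}{9}\right) = - \frac{S}{9}$)
$A{\left(Z \right)} = - \frac{Z}{9}$
$u{\left(n,v \right)} = - 34 v$
$K = 2916$ ($K = \frac{9 \left(23 - 5\right) 36}{2} = \frac{9 \cdot 18 \cdot 36}{2} = \frac{9}{2} \cdot 648 = 2916$)
$u{\left(A{\left(-3 \right)},-62 \right)} + K = \left(-34\right) \left(-62\right) + 2916 = 2108 + 2916 = 5024$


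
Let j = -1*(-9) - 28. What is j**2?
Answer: 361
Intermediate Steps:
j = -19 (j = 9 - 28 = -19)
j**2 = (-19)**2 = 361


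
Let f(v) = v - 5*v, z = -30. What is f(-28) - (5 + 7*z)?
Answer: 317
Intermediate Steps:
f(v) = -4*v
f(-28) - (5 + 7*z) = -4*(-28) - (5 + 7*(-30)) = 112 - (5 - 210) = 112 - 1*(-205) = 112 + 205 = 317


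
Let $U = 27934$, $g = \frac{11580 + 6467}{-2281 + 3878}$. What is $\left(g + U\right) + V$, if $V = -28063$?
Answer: $- \frac{187966}{1597} \approx -117.7$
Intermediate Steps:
$g = \frac{18047}{1597} \approx 11.301$
$\left(g + U\right) + V = \left(\frac{18047}{1597} + 27934\right) - 28063 = \frac{44628645}{1597} - 28063 = - \frac{187966}{1597}$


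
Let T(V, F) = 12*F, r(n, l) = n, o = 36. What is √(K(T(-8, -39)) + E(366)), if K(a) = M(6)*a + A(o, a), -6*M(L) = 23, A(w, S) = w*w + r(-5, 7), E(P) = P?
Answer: √3451 ≈ 58.745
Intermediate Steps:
A(w, S) = -5 + w² (A(w, S) = w*w - 5 = w² - 5 = -5 + w²)
M(L) = -23/6 (M(L) = -⅙*23 = -23/6)
K(a) = 1291 - 23*a/6 (K(a) = -23*a/6 + (-5 + 36²) = -23*a/6 + (-5 + 1296) = -23*a/6 + 1291 = 1291 - 23*a/6)
√(K(T(-8, -39)) + E(366)) = √((1291 - 46*(-39)) + 366) = √((1291 - 23/6*(-468)) + 366) = √((1291 + 1794) + 366) = √(3085 + 366) = √3451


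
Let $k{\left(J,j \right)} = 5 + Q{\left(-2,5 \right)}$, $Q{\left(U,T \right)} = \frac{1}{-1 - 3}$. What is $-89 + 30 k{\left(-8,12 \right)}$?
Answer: $\frac{107}{2} \approx 53.5$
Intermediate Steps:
$Q{\left(U,T \right)} = - \frac{1}{4}$ ($Q{\left(U,T \right)} = \frac{1}{-4} = - \frac{1}{4}$)
$k{\left(J,j \right)} = \frac{19}{4}$ ($k{\left(J,j \right)} = 5 - \frac{1}{4} = \frac{19}{4}$)
$-89 + 30 k{\left(-8,12 \right)} = -89 + 30 \cdot \frac{19}{4} = -89 + \frac{285}{2} = \frac{107}{2}$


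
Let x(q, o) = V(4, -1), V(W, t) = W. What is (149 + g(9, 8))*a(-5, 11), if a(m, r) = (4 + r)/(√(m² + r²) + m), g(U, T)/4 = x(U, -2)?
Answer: 1125/11 + 225*√146/11 ≈ 349.43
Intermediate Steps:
x(q, o) = 4
g(U, T) = 16 (g(U, T) = 4*4 = 16)
a(m, r) = (4 + r)/(m + √(m² + r²))
(149 + g(9, 8))*a(-5, 11) = (149 + 16)*((4 + 11)/(-5 + √((-5)² + 11²))) = 165*(15/(-5 + √(25 + 121))) = 165*(15/(-5 + √146)) = 2475/(-5 + √146)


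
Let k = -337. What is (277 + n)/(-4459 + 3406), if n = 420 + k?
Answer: -40/117 ≈ -0.34188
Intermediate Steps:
n = 83 (n = 420 - 337 = 83)
(277 + n)/(-4459 + 3406) = (277 + 83)/(-4459 + 3406) = 360/(-1053) = 360*(-1/1053) = -40/117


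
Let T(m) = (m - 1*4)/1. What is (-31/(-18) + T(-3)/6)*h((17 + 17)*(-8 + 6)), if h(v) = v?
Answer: -340/9 ≈ -37.778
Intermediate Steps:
T(m) = -4 + m (T(m) = (m - 4)*1 = (-4 + m)*1 = -4 + m)
(-31/(-18) + T(-3)/6)*h((17 + 17)*(-8 + 6)) = (-31/(-18) + (-4 - 3)/6)*((17 + 17)*(-8 + 6)) = (-31*(-1/18) - 7*⅙)*(34*(-2)) = (31/18 - 7/6)*(-68) = (5/9)*(-68) = -340/9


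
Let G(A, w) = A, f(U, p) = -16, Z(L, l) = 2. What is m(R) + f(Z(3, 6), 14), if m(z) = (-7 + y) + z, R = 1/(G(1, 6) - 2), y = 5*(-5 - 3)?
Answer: -64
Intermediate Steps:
y = -40 (y = 5*(-8) = -40)
R = -1 (R = 1/(1 - 2) = 1/(-1) = -1)
m(z) = -47 + z (m(z) = (-7 - 40) + z = -47 + z)
m(R) + f(Z(3, 6), 14) = (-47 - 1) - 16 = -48 - 16 = -64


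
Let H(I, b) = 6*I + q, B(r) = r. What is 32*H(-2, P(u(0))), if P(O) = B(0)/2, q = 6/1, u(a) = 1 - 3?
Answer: -192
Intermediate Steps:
u(a) = -2
q = 6 (q = 6*1 = 6)
P(O) = 0 (P(O) = 0/2 = 0*(½) = 0)
H(I, b) = 6 + 6*I (H(I, b) = 6*I + 6 = 6 + 6*I)
32*H(-2, P(u(0))) = 32*(6 + 6*(-2)) = 32*(6 - 12) = 32*(-6) = -192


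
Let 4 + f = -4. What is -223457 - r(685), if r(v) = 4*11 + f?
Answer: -223493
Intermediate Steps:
f = -8 (f = -4 - 4 = -8)
r(v) = 36 (r(v) = 4*11 - 8 = 44 - 8 = 36)
-223457 - r(685) = -223457 - 1*36 = -223457 - 36 = -223493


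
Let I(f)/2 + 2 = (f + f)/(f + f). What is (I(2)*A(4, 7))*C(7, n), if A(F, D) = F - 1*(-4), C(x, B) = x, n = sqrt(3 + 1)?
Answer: -112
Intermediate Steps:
n = 2 (n = sqrt(4) = 2)
A(F, D) = 4 + F (A(F, D) = F + 4 = 4 + F)
I(f) = -2 (I(f) = -4 + 2*((f + f)/(f + f)) = -4 + 2*((2*f)/((2*f))) = -4 + 2*((2*f)*(1/(2*f))) = -4 + 2*1 = -4 + 2 = -2)
(I(2)*A(4, 7))*C(7, n) = -2*(4 + 4)*7 = -2*8*7 = -16*7 = -112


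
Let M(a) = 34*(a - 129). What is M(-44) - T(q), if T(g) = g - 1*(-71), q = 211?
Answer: -6164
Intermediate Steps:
T(g) = 71 + g (T(g) = g + 71 = 71 + g)
M(a) = -4386 + 34*a (M(a) = 34*(-129 + a) = -4386 + 34*a)
M(-44) - T(q) = (-4386 + 34*(-44)) - (71 + 211) = (-4386 - 1496) - 1*282 = -5882 - 282 = -6164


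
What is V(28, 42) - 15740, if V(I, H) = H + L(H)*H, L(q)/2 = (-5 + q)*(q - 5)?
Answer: 99298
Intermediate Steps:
L(q) = 2*(-5 + q)**2 (L(q) = 2*((-5 + q)*(q - 5)) = 2*((-5 + q)*(-5 + q)) = 2*(-5 + q)**2)
V(I, H) = H + 2*H*(-5 + H)**2 (V(I, H) = H + (2*(-5 + H)**2)*H = H + 2*H*(-5 + H)**2)
V(28, 42) - 15740 = 42*(1 + 2*(-5 + 42)**2) - 15740 = 42*(1 + 2*37**2) - 15740 = 42*(1 + 2*1369) - 15740 = 42*(1 + 2738) - 15740 = 42*2739 - 15740 = 115038 - 15740 = 99298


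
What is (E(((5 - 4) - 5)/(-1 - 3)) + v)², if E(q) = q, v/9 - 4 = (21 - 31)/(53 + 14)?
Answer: 5707321/4489 ≈ 1271.4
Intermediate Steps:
v = 2322/67 (v = 36 + 9*((21 - 31)/(53 + 14)) = 36 + 9*(-10/67) = 36 - 90/67 = 2322/67 ≈ 34.657)
(E(((5 - 4) - 5)/(-1 - 3)) + v)² = (((5 - 4) - 5)/(-1 - 3) + 2322/67)² = ((1 - 5)/(-4) + 2322/67)² = (-4*(-¼) + 2322/67)² = (1 + 2322/67)² = (2389/67)² = 5707321/4489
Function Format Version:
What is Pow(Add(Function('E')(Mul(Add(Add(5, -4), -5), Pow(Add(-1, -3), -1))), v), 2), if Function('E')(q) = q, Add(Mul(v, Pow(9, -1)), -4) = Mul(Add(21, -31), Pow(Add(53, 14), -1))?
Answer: Rational(5707321, 4489) ≈ 1271.4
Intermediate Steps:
v = Rational(2322, 67) (v = Add(36, Mul(9, Mul(Add(21, -31), Pow(Add(53, 14), -1)))) = Add(36, Mul(9, Mul(-10, Pow(67, -1)))) = Add(36, Mul(9, Mul(-10, Rational(1, 67)))) = Add(36, Mul(9, Rational(-10, 67))) = Add(36, Rational(-90, 67)) = Rational(2322, 67) ≈ 34.657)
Pow(Add(Function('E')(Mul(Add(Add(5, -4), -5), Pow(Add(-1, -3), -1))), v), 2) = Pow(Add(Mul(Add(Add(5, -4), -5), Pow(Add(-1, -3), -1)), Rational(2322, 67)), 2) = Pow(Add(Mul(Add(1, -5), Pow(-4, -1)), Rational(2322, 67)), 2) = Pow(Add(Mul(-4, Rational(-1, 4)), Rational(2322, 67)), 2) = Pow(Add(1, Rational(2322, 67)), 2) = Pow(Rational(2389, 67), 2) = Rational(5707321, 4489)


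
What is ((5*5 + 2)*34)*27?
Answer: 24786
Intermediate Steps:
((5*5 + 2)*34)*27 = ((25 + 2)*34)*27 = (27*34)*27 = 918*27 = 24786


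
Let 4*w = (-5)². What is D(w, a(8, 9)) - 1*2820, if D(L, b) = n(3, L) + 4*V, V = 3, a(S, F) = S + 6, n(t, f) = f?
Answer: -11207/4 ≈ -2801.8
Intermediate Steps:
a(S, F) = 6 + S
w = 25/4 (w = (¼)*(-5)² = (¼)*25 = 25/4 ≈ 6.2500)
D(L, b) = 12 + L (D(L, b) = L + 4*3 = L + 12 = 12 + L)
D(w, a(8, 9)) - 1*2820 = (12 + 25/4) - 1*2820 = 73/4 - 2820 = -11207/4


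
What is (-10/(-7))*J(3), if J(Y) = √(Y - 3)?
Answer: 0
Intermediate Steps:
J(Y) = √(-3 + Y)
(-10/(-7))*J(3) = (-10/(-7))*√(-3 + 3) = (-10*(-1)/7)*√0 = -10*(-⅐)*0 = (10/7)*0 = 0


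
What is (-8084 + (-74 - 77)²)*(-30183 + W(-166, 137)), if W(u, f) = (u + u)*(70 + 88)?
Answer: -1216198163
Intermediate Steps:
W(u, f) = 316*u (W(u, f) = (2*u)*158 = 316*u)
(-8084 + (-74 - 77)²)*(-30183 + W(-166, 137)) = (-8084 + (-74 - 77)²)*(-30183 + 316*(-166)) = (-8084 + (-151)²)*(-30183 - 52456) = (-8084 + 22801)*(-82639) = 14717*(-82639) = -1216198163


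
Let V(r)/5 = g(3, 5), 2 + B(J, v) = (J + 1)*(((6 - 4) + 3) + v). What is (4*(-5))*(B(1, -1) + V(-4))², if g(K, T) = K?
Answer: -8820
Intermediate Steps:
B(J, v) = -2 + (1 + J)*(5 + v) (B(J, v) = -2 + (J + 1)*(((6 - 4) + 3) + v) = -2 + (1 + J)*((2 + 3) + v) = -2 + (1 + J)*(5 + v))
V(r) = 15 (V(r) = 5*3 = 15)
(4*(-5))*(B(1, -1) + V(-4))² = (4*(-5))*((3 - 1 + 5*1 + 1*(-1)) + 15)² = -20*((3 - 1 + 5 - 1) + 15)² = -20*(6 + 15)² = -20*21² = -20*441 = -8820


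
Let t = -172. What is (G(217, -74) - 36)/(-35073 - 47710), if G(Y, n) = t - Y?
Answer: 425/82783 ≈ 0.0051339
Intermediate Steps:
G(Y, n) = -172 - Y
(G(217, -74) - 36)/(-35073 - 47710) = ((-172 - 1*217) - 36)/(-35073 - 47710) = ((-172 - 217) - 36)/(-82783) = (-389 - 36)*(-1/82783) = -425*(-1/82783) = 425/82783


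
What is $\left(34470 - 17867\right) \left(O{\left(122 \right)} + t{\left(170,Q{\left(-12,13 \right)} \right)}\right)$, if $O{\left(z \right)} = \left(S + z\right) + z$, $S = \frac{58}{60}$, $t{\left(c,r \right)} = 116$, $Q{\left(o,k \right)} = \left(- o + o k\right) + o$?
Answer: $\frac{179793887}{30} \approx 5.9931 \cdot 10^{6}$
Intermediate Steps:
$Q{\left(o,k \right)} = k o$ ($Q{\left(o,k \right)} = \left(- o + k o\right) + o = k o$)
$S = \frac{29}{30}$ ($S = 58 \cdot \frac{1}{60} = \frac{29}{30} \approx 0.96667$)
$O{\left(z \right)} = \frac{29}{30} + 2 z$ ($O{\left(z \right)} = \left(\frac{29}{30} + z\right) + z = \frac{29}{30} + 2 z$)
$\left(34470 - 17867\right) \left(O{\left(122 \right)} + t{\left(170,Q{\left(-12,13 \right)} \right)}\right) = \left(34470 - 17867\right) \left(\left(\frac{29}{30} + 2 \cdot 122\right) + 116\right) = 16603 \left(\left(\frac{29}{30} + 244\right) + 116\right) = 16603 \left(\frac{7349}{30} + 116\right) = 16603 \cdot \frac{10829}{30} = \frac{179793887}{30}$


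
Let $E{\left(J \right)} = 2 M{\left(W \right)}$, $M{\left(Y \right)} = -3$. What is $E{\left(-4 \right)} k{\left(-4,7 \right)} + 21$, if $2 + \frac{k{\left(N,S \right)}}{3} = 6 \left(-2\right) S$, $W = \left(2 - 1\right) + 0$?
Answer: $1569$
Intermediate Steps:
$W = 1$ ($W = 1 + 0 = 1$)
$k{\left(N,S \right)} = -6 - 36 S$ ($k{\left(N,S \right)} = -6 + 3 \cdot 6 \left(-2\right) S = -6 + 3 \left(- 12 S\right) = -6 - 36 S$)
$E{\left(J \right)} = -6$ ($E{\left(J \right)} = 2 \left(-3\right) = -6$)
$E{\left(-4 \right)} k{\left(-4,7 \right)} + 21 = - 6 \left(-6 - 252\right) + 21 = \left(-6\right) \left(-258\right) + 21 = 1548 + 21 = 1569$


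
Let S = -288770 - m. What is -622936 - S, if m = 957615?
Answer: 623449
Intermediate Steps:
S = -1246385 (S = -288770 - 1*957615 = -288770 - 957615 = -1246385)
-622936 - S = -622936 - 1*(-1246385) = -622936 + 1246385 = 623449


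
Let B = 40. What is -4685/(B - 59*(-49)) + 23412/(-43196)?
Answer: -67748458/31651869 ≈ -2.1404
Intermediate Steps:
-4685/(B - 59*(-49)) + 23412/(-43196) = -4685/(40 - 59*(-49)) + 23412/(-43196) = -4685/(40 + 2891) + 23412*(-1/43196) = -4685/2931 - 5853/10799 = -67748458/31651869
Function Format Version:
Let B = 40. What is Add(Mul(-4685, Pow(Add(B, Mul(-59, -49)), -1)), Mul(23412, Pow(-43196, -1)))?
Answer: Rational(-67748458, 31651869) ≈ -2.1404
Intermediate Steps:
Add(Mul(-4685, Pow(Add(B, Mul(-59, -49)), -1)), Mul(23412, Pow(-43196, -1))) = Add(Mul(-4685, Pow(Add(40, Mul(-59, -49)), -1)), Mul(23412, Pow(-43196, -1))) = Add(Mul(-4685, Pow(Add(40, 2891), -1)), Mul(23412, Rational(-1, 43196))) = Add(Mul(-4685, Pow(2931, -1)), Rational(-5853, 10799)) = Add(Mul(-4685, Rational(1, 2931)), Rational(-5853, 10799)) = Add(Rational(-4685, 2931), Rational(-5853, 10799)) = Rational(-67748458, 31651869)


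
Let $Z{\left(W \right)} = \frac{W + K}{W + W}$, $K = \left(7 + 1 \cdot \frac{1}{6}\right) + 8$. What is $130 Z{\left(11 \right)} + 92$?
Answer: $\frac{16277}{66} \approx 246.62$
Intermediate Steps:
$K = \frac{91}{6}$ ($K = \left(7 + 1 \cdot \frac{1}{6}\right) + 8 = \left(7 + \frac{1}{6}\right) + 8 = \frac{43}{6} + 8 = \frac{91}{6} \approx 15.167$)
$Z{\left(W \right)} = \frac{\frac{91}{6} + W}{2 W}$ ($Z{\left(W \right)} = \frac{W + \frac{91}{6}}{W + W} = \frac{\frac{91}{6} + W}{2 W}$)
$130 Z{\left(11 \right)} + 92 = 130 \frac{91 + 6 \cdot 11}{12 \cdot 11} + 92 = 130 \cdot \frac{1}{12} \cdot \frac{1}{11} \left(91 + 66\right) + 92 = 130 \cdot \frac{1}{12} \cdot \frac{1}{11} \cdot 157 + 92 = 130 \cdot \frac{157}{132} + 92 = \frac{10205}{66} + 92 = \frac{16277}{66}$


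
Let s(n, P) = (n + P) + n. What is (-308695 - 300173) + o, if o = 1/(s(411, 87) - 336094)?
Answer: -204083420581/335185 ≈ -6.0887e+5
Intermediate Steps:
s(n, P) = P + 2*n (s(n, P) = (P + n) + n = P + 2*n)
o = -1/335185 (o = 1/((87 + 2*411) - 336094) = 1/((87 + 822) - 336094) = 1/(909 - 336094) = 1/(-335185) = -1/335185 ≈ -2.9834e-6)
(-308695 - 300173) + o = (-308695 - 300173) - 1/335185 = -608868 - 1/335185 = -204083420581/335185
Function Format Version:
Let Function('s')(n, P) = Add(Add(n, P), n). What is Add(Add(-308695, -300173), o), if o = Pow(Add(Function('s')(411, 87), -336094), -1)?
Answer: Rational(-204083420581, 335185) ≈ -6.0887e+5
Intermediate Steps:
Function('s')(n, P) = Add(P, Mul(2, n)) (Function('s')(n, P) = Add(Add(P, n), n) = Add(P, Mul(2, n)))
o = Rational(-1, 335185) (o = Pow(Add(Add(87, Mul(2, 411)), -336094), -1) = Pow(Add(Add(87, 822), -336094), -1) = Pow(Add(909, -336094), -1) = Pow(-335185, -1) = Rational(-1, 335185) ≈ -2.9834e-6)
Add(Add(-308695, -300173), o) = Add(Add(-308695, -300173), Rational(-1, 335185)) = Add(-608868, Rational(-1, 335185)) = Rational(-204083420581, 335185)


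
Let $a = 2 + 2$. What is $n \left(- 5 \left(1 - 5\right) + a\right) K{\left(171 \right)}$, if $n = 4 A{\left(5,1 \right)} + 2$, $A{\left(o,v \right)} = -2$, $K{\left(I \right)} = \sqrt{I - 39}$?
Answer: $- 288 \sqrt{33} \approx -1654.4$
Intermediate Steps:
$K{\left(I \right)} = \sqrt{-39 + I}$
$n = -6$ ($n = 4 \left(-2\right) + 2 = -8 + 2 = -6$)
$a = 4$
$n \left(- 5 \left(1 - 5\right) + a\right) K{\left(171 \right)} = - 6 \left(- 5 \left(1 - 5\right) + 4\right) \sqrt{-39 + 171} = - 6 \left(\left(-5\right) \left(-4\right) + 4\right) \sqrt{132} = - 6 \left(20 + 4\right) 2 \sqrt{33} = \left(-6\right) 24 \cdot 2 \sqrt{33} = - 144 \cdot 2 \sqrt{33} = - 288 \sqrt{33}$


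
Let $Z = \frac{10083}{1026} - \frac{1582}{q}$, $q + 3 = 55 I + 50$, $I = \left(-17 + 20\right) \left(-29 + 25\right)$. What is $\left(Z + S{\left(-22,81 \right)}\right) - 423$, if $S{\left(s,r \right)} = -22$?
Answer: $- \frac{90691133}{209646} \approx -432.59$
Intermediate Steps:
$I = -12$ ($I = 3 \left(-4\right) = -12$)
$q = -613$ ($q = -3 + \left(55 \left(-12\right) + 50\right) = -3 + \left(-660 + 50\right) = -3 - 610 = -613$)
$Z = \frac{2601337}{209646}$ ($Z = \frac{10083}{1026} - \frac{1582}{-613} = 10083 \cdot \frac{1}{1026} - - \frac{1582}{613} = \frac{3361}{342} + \frac{1582}{613} = \frac{2601337}{209646} \approx 12.408$)
$\left(Z + S{\left(-22,81 \right)}\right) - 423 = \left(\frac{2601337}{209646} - 22\right) - 423 = - \frac{2010875}{209646} - 423 = - \frac{90691133}{209646}$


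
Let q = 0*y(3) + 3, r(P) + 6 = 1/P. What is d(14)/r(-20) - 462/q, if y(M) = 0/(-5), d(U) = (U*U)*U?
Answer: -73514/121 ≈ -607.55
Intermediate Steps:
d(U) = U³ (d(U) = U²*U = U³)
y(M) = 0 (y(M) = 0*(-⅕) = 0)
r(P) = -6 + 1/P
q = 3 (q = 0*0 + 3 = 0 + 3 = 3)
d(14)/r(-20) - 462/q = 14³/(-6 + 1/(-20)) - 462/3 = 2744/(-6 - 1/20) - 462*⅓ = 2744/(-121/20) - 154 = 2744*(-20/121) - 154 = -54880/121 - 154 = -73514/121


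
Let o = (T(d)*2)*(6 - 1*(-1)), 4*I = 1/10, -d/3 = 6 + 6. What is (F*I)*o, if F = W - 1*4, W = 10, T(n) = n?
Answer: -378/5 ≈ -75.600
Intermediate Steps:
d = -36 (d = -3*(6 + 6) = -3*12 = -36)
I = 1/40 (I = (1/4)/10 = (1/4)*(1/10) = 1/40 ≈ 0.025000)
F = 6 (F = 10 - 1*4 = 10 - 4 = 6)
o = -504 (o = (-36*2)*(6 - 1*(-1)) = -72*(6 + 1) = -72*7 = -504)
(F*I)*o = (6*(1/40))*(-504) = (3/20)*(-504) = -378/5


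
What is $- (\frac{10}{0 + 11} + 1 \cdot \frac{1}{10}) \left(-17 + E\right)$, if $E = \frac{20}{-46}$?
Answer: $\frac{44511}{2530} \approx 17.593$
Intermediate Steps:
$E = - \frac{10}{23}$ ($E = 20 \left(- \frac{1}{46}\right) = - \frac{10}{23} \approx -0.43478$)
$- (\frac{10}{0 + 11} + 1 \cdot \frac{1}{10}) \left(-17 + E\right) = - (\frac{10}{0 + 11} + 1 \cdot \frac{1}{10}) \left(-17 - \frac{10}{23}\right) = - (\frac{10}{11} + 1 \cdot \frac{1}{10}) \left(- \frac{401}{23}\right) = - (10 \cdot \frac{1}{11} + \frac{1}{10}) \left(- \frac{401}{23}\right) = - (\frac{10}{11} + \frac{1}{10}) \left(- \frac{401}{23}\right) = \left(-1\right) \frac{111}{110} \left(- \frac{401}{23}\right) = \left(- \frac{111}{110}\right) \left(- \frac{401}{23}\right) = \frac{44511}{2530}$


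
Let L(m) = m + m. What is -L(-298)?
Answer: 596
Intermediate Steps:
L(m) = 2*m
-L(-298) = -2*(-298) = -1*(-596) = 596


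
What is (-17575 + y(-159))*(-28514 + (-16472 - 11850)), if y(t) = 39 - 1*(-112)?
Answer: 990310464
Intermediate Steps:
y(t) = 151 (y(t) = 39 + 112 = 151)
(-17575 + y(-159))*(-28514 + (-16472 - 11850)) = (-17575 + 151)*(-28514 + (-16472 - 11850)) = -17424*(-28514 - 28322) = -17424*(-56836) = 990310464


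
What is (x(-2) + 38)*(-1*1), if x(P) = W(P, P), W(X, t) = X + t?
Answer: -34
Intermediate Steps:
x(P) = 2*P (x(P) = P + P = 2*P)
(x(-2) + 38)*(-1*1) = (2*(-2) + 38)*(-1*1) = (-4 + 38)*(-1) = 34*(-1) = -34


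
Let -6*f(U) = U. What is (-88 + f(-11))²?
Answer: 267289/36 ≈ 7424.7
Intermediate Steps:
f(U) = -U/6
(-88 + f(-11))² = (-88 - ⅙*(-11))² = (-88 + 11/6)² = (-517/6)² = 267289/36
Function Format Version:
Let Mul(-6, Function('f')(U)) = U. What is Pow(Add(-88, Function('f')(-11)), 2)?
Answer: Rational(267289, 36) ≈ 7424.7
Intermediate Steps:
Function('f')(U) = Mul(Rational(-1, 6), U)
Pow(Add(-88, Function('f')(-11)), 2) = Pow(Add(-88, Mul(Rational(-1, 6), -11)), 2) = Pow(Add(-88, Rational(11, 6)), 2) = Pow(Rational(-517, 6), 2) = Rational(267289, 36)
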